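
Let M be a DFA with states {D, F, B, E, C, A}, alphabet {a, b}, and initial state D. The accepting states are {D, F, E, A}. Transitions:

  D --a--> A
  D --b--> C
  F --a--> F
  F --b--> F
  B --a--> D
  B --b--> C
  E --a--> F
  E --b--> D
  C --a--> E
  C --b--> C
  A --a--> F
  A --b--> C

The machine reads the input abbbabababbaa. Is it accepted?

start at D
read 'a': D → A
read 'b': A → C
read 'b': C → C
read 'b': C → C
read 'a': C → E
read 'b': E → D
read 'a': D → A
read 'b': A → C
read 'a': C → E
read 'b': E → D
read 'b': D → C
read 'a': C → E
read 'a': E → F
End state F is accepting.

Yes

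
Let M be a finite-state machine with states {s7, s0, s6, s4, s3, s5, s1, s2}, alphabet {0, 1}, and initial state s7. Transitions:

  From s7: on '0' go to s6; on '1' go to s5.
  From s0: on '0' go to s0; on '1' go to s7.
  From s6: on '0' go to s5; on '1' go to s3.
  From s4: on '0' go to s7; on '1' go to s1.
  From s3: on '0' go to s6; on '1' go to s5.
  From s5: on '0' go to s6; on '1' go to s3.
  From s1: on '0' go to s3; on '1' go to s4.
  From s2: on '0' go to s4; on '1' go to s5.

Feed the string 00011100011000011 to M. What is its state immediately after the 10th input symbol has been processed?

start at s7
read '0': s7 → s6
read '0': s6 → s5
read '0': s5 → s6
read '1': s6 → s3
read '1': s3 → s5
read '1': s5 → s3
read '0': s3 → s6
read '0': s6 → s5
read '0': s5 → s6
read '1': s6 → s3
After 10 symbols: s3.

s3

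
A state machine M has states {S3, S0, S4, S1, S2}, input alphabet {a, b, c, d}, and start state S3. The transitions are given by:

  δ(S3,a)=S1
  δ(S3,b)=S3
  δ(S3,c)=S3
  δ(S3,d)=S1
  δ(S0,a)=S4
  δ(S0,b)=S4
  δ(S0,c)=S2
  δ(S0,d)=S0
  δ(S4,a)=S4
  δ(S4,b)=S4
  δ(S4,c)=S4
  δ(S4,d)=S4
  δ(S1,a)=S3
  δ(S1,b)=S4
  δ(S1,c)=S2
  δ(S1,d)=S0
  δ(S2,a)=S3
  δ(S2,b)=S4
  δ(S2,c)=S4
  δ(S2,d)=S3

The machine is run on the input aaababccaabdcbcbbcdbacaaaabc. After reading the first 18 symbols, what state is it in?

S4

start at S3
read 'a': S3 → S1
read 'a': S1 → S3
read 'a': S3 → S1
read 'b': S1 → S4
read 'a': S4 → S4
read 'b': S4 → S4
read 'c': S4 → S4
read 'c': S4 → S4
read 'a': S4 → S4
read 'a': S4 → S4
read 'b': S4 → S4
read 'd': S4 → S4
read 'c': S4 → S4
read 'b': S4 → S4
read 'c': S4 → S4
read 'b': S4 → S4
read 'b': S4 → S4
read 'c': S4 → S4
After 18 symbols: S4.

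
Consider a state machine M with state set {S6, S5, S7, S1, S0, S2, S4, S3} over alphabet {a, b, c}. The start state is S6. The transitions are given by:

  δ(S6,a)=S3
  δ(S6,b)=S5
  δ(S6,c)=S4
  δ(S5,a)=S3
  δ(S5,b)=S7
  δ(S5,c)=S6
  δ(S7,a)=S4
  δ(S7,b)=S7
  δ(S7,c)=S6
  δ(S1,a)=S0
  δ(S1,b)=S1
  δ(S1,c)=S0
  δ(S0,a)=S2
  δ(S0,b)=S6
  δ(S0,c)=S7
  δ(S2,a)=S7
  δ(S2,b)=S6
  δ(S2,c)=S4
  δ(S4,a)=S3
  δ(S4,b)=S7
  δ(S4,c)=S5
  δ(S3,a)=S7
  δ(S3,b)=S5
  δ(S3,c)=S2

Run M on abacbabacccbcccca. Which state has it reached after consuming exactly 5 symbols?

start at S6
read 'a': S6 → S3
read 'b': S3 → S5
read 'a': S5 → S3
read 'c': S3 → S2
read 'b': S2 → S6
After 5 symbols: S6.

S6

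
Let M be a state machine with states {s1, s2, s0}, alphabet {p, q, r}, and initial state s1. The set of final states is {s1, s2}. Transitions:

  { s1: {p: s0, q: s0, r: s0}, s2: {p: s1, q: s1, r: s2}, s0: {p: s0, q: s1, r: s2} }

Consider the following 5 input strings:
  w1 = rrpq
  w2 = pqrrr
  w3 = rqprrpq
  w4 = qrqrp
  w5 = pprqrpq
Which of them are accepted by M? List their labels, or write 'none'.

w2, w5

w1: s1 → s0 → s2 → s1 → s0  → end s0, rejected
w2: s1 → s0 → s1 → s0 → s2 → s2  → end s2, accepted
w3: s1 → s0 → s1 → s0 → s2 → s2 → s1 → s0  → end s0, rejected
w4: s1 → s0 → s2 → s1 → s0 → s0  → end s0, rejected
w5: s1 → s0 → s0 → s2 → s1 → s0 → s0 → s1  → end s1, accepted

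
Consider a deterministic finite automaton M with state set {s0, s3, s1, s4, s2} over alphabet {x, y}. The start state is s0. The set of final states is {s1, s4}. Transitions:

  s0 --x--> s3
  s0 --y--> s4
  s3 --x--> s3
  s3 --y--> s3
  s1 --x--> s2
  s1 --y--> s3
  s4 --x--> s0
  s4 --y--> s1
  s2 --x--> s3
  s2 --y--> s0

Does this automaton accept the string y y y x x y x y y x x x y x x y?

No

Trace: s0 -y-> s4 -y-> s1 -y-> s3 -x-> s3 -x-> s3 -y-> s3 -x-> s3 -y-> s3 -y-> s3 -x-> s3 -x-> s3 -x-> s3 -y-> s3 -x-> s3 -x-> s3 -y-> s3
End state s3 is not accepting.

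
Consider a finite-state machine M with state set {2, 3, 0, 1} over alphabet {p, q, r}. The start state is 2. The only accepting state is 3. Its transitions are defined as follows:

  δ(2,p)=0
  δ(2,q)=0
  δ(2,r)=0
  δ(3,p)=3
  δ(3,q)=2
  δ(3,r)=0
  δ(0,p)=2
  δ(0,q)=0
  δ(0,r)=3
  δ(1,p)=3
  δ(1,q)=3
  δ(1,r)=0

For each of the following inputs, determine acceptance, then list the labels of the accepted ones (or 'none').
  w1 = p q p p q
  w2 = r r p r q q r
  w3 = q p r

w1: Trace: 2 -p-> 0 -q-> 0 -p-> 2 -p-> 0 -q-> 0  → end 0, rejected
w2: Trace: 2 -r-> 0 -r-> 3 -p-> 3 -r-> 0 -q-> 0 -q-> 0 -r-> 3  → end 3, accepted
w3: Trace: 2 -q-> 0 -p-> 2 -r-> 0  → end 0, rejected

w2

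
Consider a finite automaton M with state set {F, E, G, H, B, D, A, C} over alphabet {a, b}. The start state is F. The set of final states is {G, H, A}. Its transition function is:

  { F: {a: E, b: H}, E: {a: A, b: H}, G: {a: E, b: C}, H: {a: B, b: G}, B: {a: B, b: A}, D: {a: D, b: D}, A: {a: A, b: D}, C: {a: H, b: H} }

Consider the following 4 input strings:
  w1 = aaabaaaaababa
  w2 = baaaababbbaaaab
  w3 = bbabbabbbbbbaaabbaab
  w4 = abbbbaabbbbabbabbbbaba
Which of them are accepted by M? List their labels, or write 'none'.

none

w1: F → E → A → A → D → D → D → D → D → D → D → D → D → D  → end D, rejected
w2: F → H → B → B → B → B → A → A → D → D → D → D → D → D → D → D  → end D, rejected
w3: F → H → G → E → H → G → E → H → G → C → H → G → C → H → B → B → A → D → D → D → D  → end D, rejected
w4: F → E → H → G → C → H → B → B → A → D → D → D → D → D → D → D → D → D → D → D → D → D → D  → end D, rejected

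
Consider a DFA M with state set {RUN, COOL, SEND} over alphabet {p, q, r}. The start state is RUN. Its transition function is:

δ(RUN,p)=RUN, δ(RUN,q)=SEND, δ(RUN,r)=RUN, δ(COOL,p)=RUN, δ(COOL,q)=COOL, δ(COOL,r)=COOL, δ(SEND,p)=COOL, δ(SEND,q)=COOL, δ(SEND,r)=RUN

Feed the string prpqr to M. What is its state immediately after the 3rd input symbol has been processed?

Trace: RUN -p-> RUN -r-> RUN -p-> RUN
After 3 symbols: RUN.

RUN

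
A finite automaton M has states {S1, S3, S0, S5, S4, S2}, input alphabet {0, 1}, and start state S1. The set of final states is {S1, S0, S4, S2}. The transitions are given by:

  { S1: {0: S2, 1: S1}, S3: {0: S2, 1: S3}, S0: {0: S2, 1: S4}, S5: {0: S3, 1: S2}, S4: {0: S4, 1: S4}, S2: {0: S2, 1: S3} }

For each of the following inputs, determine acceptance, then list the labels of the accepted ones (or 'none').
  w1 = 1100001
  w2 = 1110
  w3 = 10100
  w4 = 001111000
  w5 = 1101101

w1:
  start at S1
  read '1': S1 → S1
  read '1': S1 → S1
  read '0': S1 → S2
  read '0': S2 → S2
  read '0': S2 → S2
  read '0': S2 → S2
  read '1': S2 → S3
  end S3, rejected
w2:
  start at S1
  read '1': S1 → S1
  read '1': S1 → S1
  read '1': S1 → S1
  read '0': S1 → S2
  end S2, accepted
w3:
  start at S1
  read '1': S1 → S1
  read '0': S1 → S2
  read '1': S2 → S3
  read '0': S3 → S2
  read '0': S2 → S2
  end S2, accepted
w4:
  start at S1
  read '0': S1 → S2
  read '0': S2 → S2
  read '1': S2 → S3
  read '1': S3 → S3
  read '1': S3 → S3
  read '1': S3 → S3
  read '0': S3 → S2
  read '0': S2 → S2
  read '0': S2 → S2
  end S2, accepted
w5:
  start at S1
  read '1': S1 → S1
  read '1': S1 → S1
  read '0': S1 → S2
  read '1': S2 → S3
  read '1': S3 → S3
  read '0': S3 → S2
  read '1': S2 → S3
  end S3, rejected

w2, w3, w4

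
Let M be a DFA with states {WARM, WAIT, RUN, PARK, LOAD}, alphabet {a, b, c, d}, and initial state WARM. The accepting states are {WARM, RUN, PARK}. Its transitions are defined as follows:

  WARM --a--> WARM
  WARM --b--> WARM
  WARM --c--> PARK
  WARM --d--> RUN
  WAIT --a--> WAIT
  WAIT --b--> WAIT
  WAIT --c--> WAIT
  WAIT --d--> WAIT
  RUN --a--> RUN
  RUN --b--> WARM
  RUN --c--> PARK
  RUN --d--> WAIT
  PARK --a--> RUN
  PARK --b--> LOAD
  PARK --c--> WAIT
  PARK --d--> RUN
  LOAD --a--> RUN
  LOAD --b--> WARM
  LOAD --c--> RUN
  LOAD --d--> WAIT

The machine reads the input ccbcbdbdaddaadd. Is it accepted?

WARM → PARK → WAIT → WAIT → WAIT → WAIT → WAIT → WAIT → WAIT → WAIT → WAIT → WAIT → WAIT → WAIT → WAIT → WAIT
End state WAIT is not accepting.

No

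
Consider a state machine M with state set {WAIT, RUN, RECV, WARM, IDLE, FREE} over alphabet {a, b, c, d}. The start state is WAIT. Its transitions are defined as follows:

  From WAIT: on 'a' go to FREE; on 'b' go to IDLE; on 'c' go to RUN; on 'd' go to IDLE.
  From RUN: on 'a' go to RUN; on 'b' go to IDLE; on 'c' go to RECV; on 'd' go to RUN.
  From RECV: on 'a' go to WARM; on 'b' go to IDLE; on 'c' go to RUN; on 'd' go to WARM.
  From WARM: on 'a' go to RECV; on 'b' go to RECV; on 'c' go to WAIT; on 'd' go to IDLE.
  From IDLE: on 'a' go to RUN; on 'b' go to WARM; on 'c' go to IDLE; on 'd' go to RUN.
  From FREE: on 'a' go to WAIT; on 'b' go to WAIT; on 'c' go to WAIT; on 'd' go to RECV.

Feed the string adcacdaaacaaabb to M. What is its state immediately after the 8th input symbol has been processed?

WARM

Trace: WAIT -a-> FREE -d-> RECV -c-> RUN -a-> RUN -c-> RECV -d-> WARM -a-> RECV -a-> WARM
After 8 symbols: WARM.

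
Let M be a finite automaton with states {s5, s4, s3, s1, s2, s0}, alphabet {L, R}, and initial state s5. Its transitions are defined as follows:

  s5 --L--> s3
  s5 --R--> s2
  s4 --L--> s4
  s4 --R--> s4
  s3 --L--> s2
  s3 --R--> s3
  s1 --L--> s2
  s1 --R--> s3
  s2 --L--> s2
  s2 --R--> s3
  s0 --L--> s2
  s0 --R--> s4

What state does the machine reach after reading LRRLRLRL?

s2

Trace: s5 -L-> s3 -R-> s3 -R-> s3 -L-> s2 -R-> s3 -L-> s2 -R-> s3 -L-> s2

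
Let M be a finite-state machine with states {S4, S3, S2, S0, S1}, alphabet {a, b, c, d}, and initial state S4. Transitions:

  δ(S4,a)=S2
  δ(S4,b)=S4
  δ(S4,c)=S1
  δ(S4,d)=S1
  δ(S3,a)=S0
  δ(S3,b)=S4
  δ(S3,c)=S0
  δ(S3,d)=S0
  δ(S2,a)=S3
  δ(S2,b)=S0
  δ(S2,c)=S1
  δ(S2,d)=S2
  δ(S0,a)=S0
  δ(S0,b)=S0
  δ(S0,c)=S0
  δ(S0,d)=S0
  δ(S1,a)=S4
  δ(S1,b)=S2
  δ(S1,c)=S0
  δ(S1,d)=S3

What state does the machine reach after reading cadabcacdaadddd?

start at S4
read 'c': S4 → S1
read 'a': S1 → S4
read 'd': S4 → S1
read 'a': S1 → S4
read 'b': S4 → S4
read 'c': S4 → S1
read 'a': S1 → S4
read 'c': S4 → S1
read 'd': S1 → S3
read 'a': S3 → S0
read 'a': S0 → S0
read 'd': S0 → S0
read 'd': S0 → S0
read 'd': S0 → S0
read 'd': S0 → S0

S0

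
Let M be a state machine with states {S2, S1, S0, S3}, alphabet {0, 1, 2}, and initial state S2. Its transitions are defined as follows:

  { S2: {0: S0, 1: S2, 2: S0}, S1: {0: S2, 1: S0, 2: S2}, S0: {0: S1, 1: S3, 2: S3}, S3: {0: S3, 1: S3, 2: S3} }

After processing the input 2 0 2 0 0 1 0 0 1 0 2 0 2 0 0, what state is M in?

Trace: S2 -2-> S0 -0-> S1 -2-> S2 -0-> S0 -0-> S1 -1-> S0 -0-> S1 -0-> S2 -1-> S2 -0-> S0 -2-> S3 -0-> S3 -2-> S3 -0-> S3 -0-> S3

S3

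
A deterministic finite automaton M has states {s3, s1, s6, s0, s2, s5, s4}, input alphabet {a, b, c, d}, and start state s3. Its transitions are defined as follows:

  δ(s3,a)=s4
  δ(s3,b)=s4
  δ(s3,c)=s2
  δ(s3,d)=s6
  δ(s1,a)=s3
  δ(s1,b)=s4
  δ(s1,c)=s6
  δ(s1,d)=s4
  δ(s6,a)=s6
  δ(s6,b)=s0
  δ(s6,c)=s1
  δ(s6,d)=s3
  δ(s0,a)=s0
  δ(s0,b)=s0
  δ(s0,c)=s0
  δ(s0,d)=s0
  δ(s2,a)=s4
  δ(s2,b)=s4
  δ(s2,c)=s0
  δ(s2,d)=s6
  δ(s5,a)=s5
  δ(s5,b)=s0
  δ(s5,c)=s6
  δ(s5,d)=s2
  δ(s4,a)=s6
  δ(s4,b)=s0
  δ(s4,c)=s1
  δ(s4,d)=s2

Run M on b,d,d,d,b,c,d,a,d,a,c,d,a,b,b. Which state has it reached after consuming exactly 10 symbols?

Trace: s3 -b-> s4 -d-> s2 -d-> s6 -d-> s3 -b-> s4 -c-> s1 -d-> s4 -a-> s6 -d-> s3 -a-> s4
After 10 symbols: s4.

s4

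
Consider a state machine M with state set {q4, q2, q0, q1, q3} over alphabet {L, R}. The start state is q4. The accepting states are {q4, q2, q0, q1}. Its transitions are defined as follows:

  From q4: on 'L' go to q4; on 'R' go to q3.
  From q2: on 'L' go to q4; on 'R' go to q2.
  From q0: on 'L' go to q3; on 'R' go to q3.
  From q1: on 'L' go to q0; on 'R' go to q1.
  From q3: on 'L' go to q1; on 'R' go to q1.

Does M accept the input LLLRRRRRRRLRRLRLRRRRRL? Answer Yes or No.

start at q4
read 'L': q4 → q4
read 'L': q4 → q4
read 'L': q4 → q4
read 'R': q4 → q3
read 'R': q3 → q1
read 'R': q1 → q1
read 'R': q1 → q1
read 'R': q1 → q1
read 'R': q1 → q1
read 'R': q1 → q1
read 'L': q1 → q0
read 'R': q0 → q3
read 'R': q3 → q1
read 'L': q1 → q0
read 'R': q0 → q3
read 'L': q3 → q1
read 'R': q1 → q1
read 'R': q1 → q1
read 'R': q1 → q1
read 'R': q1 → q1
read 'R': q1 → q1
read 'L': q1 → q0
End state q0 is accepting.

Yes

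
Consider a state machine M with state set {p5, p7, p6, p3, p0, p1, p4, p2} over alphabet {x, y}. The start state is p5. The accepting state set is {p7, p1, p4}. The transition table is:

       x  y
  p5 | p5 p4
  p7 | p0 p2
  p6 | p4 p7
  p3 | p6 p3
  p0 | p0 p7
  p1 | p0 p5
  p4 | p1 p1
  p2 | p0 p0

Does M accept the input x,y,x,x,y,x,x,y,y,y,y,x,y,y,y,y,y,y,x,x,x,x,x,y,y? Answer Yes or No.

No

start at p5
read 'x': p5 → p5
read 'y': p5 → p4
read 'x': p4 → p1
read 'x': p1 → p0
read 'y': p0 → p7
read 'x': p7 → p0
read 'x': p0 → p0
read 'y': p0 → p7
read 'y': p7 → p2
read 'y': p2 → p0
read 'y': p0 → p7
read 'x': p7 → p0
read 'y': p0 → p7
read 'y': p7 → p2
read 'y': p2 → p0
read 'y': p0 → p7
read 'y': p7 → p2
read 'y': p2 → p0
read 'x': p0 → p0
read 'x': p0 → p0
read 'x': p0 → p0
read 'x': p0 → p0
read 'x': p0 → p0
read 'y': p0 → p7
read 'y': p7 → p2
End state p2 is not accepting.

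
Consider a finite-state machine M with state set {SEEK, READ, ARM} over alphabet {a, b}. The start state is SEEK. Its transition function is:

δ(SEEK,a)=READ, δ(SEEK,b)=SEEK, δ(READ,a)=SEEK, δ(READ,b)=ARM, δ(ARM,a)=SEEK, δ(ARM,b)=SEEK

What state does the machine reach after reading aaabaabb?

Trace: SEEK -a-> READ -a-> SEEK -a-> READ -b-> ARM -a-> SEEK -a-> READ -b-> ARM -b-> SEEK

SEEK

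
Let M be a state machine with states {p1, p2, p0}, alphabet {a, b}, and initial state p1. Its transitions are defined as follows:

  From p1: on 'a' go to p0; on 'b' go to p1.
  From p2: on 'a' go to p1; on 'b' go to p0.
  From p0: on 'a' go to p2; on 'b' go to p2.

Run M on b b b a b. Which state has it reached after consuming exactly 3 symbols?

p1

Trace: p1 -b-> p1 -b-> p1 -b-> p1
After 3 symbols: p1.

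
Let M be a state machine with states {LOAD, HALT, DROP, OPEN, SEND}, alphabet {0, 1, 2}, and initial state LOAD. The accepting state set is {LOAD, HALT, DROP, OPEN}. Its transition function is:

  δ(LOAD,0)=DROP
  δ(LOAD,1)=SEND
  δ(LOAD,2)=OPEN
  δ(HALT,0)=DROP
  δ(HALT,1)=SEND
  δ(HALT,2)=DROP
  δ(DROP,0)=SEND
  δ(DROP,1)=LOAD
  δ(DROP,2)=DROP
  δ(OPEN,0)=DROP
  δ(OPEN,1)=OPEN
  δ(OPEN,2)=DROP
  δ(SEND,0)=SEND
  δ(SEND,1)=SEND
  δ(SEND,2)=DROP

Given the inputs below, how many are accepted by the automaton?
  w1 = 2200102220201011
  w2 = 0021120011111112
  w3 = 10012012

w1: Trace: LOAD -2-> OPEN -2-> DROP -0-> SEND -0-> SEND -1-> SEND -0-> SEND -2-> DROP -2-> DROP -2-> DROP -0-> SEND -2-> DROP -0-> SEND -1-> SEND -0-> SEND -1-> SEND -1-> SEND  → end SEND, rejected
w2: Trace: LOAD -0-> DROP -0-> SEND -2-> DROP -1-> LOAD -1-> SEND -2-> DROP -0-> SEND -0-> SEND -1-> SEND -1-> SEND -1-> SEND -1-> SEND -1-> SEND -1-> SEND -1-> SEND -2-> DROP  → end DROP, accepted
w3: Trace: LOAD -1-> SEND -0-> SEND -0-> SEND -1-> SEND -2-> DROP -0-> SEND -1-> SEND -2-> DROP  → end DROP, accepted

2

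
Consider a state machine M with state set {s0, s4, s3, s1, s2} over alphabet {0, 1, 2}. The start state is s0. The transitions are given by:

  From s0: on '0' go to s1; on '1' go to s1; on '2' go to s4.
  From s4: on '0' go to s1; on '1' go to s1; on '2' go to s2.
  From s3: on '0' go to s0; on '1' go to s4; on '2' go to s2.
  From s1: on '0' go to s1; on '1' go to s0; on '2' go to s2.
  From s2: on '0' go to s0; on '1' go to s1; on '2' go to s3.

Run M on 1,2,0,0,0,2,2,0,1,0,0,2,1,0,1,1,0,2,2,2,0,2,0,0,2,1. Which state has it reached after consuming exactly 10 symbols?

s1

start at s0
read '1': s0 → s1
read '2': s1 → s2
read '0': s2 → s0
read '0': s0 → s1
read '0': s1 → s1
read '2': s1 → s2
read '2': s2 → s3
read '0': s3 → s0
read '1': s0 → s1
read '0': s1 → s1
After 10 symbols: s1.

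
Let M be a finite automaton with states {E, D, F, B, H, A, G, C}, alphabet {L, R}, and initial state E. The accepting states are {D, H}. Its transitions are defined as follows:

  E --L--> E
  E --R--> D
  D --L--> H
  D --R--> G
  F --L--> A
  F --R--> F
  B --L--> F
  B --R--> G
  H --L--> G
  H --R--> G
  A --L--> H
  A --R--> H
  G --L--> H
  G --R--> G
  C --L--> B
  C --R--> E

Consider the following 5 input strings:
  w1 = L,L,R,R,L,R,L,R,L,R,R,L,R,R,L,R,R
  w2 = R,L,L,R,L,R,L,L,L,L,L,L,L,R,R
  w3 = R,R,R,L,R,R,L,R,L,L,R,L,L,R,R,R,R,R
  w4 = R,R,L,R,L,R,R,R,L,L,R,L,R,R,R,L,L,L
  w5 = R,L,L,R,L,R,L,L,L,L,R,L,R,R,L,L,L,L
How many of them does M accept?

1

w1: E → E → E → D → G → H → G → H → G → H → G → G → H → G → G → H → G → G  → end G, rejected
w2: E → D → H → G → G → H → G → H → G → H → G → H → G → H → G → G  → end G, rejected
w3: E → D → G → G → H → G → G → H → G → H → G → G → H → G → G → G → G → G → G  → end G, rejected
w4: E → D → G → H → G → H → G → G → G → H → G → G → H → G → G → G → H → G → H  → end H, accepted
w5: E → D → H → G → G → H → G → H → G → H → G → G → H → G → G → H → G → H → G  → end G, rejected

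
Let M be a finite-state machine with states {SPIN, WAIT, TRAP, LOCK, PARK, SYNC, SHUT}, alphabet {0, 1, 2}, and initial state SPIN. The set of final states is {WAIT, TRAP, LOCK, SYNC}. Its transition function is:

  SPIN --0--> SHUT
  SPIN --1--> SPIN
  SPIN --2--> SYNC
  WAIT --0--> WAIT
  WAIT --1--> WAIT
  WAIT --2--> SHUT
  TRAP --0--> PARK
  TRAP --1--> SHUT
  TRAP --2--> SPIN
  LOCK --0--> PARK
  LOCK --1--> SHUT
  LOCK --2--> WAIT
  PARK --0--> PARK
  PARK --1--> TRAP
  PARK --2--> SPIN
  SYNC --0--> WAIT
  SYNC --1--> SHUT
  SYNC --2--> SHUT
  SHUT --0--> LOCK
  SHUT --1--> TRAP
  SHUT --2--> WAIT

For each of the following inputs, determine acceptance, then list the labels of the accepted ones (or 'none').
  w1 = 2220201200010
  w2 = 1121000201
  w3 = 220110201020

w1:
  start at SPIN
  read '2': SPIN → SYNC
  read '2': SYNC → SHUT
  read '2': SHUT → WAIT
  read '0': WAIT → WAIT
  read '2': WAIT → SHUT
  read '0': SHUT → LOCK
  read '1': LOCK → SHUT
  read '2': SHUT → WAIT
  read '0': WAIT → WAIT
  read '0': WAIT → WAIT
  read '0': WAIT → WAIT
  read '1': WAIT → WAIT
  read '0': WAIT → WAIT
  end WAIT, accepted
w2:
  start at SPIN
  read '1': SPIN → SPIN
  read '1': SPIN → SPIN
  read '2': SPIN → SYNC
  read '1': SYNC → SHUT
  read '0': SHUT → LOCK
  read '0': LOCK → PARK
  read '0': PARK → PARK
  read '2': PARK → SPIN
  read '0': SPIN → SHUT
  read '1': SHUT → TRAP
  end TRAP, accepted
w3:
  start at SPIN
  read '2': SPIN → SYNC
  read '2': SYNC → SHUT
  read '0': SHUT → LOCK
  read '1': LOCK → SHUT
  read '1': SHUT → TRAP
  read '0': TRAP → PARK
  read '2': PARK → SPIN
  read '0': SPIN → SHUT
  read '1': SHUT → TRAP
  read '0': TRAP → PARK
  read '2': PARK → SPIN
  read '0': SPIN → SHUT
  end SHUT, rejected

w1, w2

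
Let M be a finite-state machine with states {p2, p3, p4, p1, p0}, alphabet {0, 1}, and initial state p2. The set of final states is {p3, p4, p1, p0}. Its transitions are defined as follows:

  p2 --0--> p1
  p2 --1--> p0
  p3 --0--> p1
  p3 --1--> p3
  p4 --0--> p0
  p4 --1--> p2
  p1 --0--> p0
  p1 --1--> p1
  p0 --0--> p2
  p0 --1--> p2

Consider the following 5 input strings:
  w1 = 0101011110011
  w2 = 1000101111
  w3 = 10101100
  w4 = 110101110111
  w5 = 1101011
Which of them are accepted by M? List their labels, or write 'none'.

w1:
  start at p2
  read '0': p2 → p1
  read '1': p1 → p1
  read '0': p1 → p0
  read '1': p0 → p2
  read '0': p2 → p1
  read '1': p1 → p1
  read '1': p1 → p1
  read '1': p1 → p1
  read '1': p1 → p1
  read '0': p1 → p0
  read '0': p0 → p2
  read '1': p2 → p0
  read '1': p0 → p2
  end p2, rejected
w2:
  start at p2
  read '1': p2 → p0
  read '0': p0 → p2
  read '0': p2 → p1
  read '0': p1 → p0
  read '1': p0 → p2
  read '0': p2 → p1
  read '1': p1 → p1
  read '1': p1 → p1
  read '1': p1 → p1
  read '1': p1 → p1
  end p1, accepted
w3:
  start at p2
  read '1': p2 → p0
  read '0': p0 → p2
  read '1': p2 → p0
  read '0': p0 → p2
  read '1': p2 → p0
  read '1': p0 → p2
  read '0': p2 → p1
  read '0': p1 → p0
  end p0, accepted
w4:
  start at p2
  read '1': p2 → p0
  read '1': p0 → p2
  read '0': p2 → p1
  read '1': p1 → p1
  read '0': p1 → p0
  read '1': p0 → p2
  read '1': p2 → p0
  read '1': p0 → p2
  read '0': p2 → p1
  read '1': p1 → p1
  read '1': p1 → p1
  read '1': p1 → p1
  end p1, accepted
w5:
  start at p2
  read '1': p2 → p0
  read '1': p0 → p2
  read '0': p2 → p1
  read '1': p1 → p1
  read '0': p1 → p0
  read '1': p0 → p2
  read '1': p2 → p0
  end p0, accepted

w2, w3, w4, w5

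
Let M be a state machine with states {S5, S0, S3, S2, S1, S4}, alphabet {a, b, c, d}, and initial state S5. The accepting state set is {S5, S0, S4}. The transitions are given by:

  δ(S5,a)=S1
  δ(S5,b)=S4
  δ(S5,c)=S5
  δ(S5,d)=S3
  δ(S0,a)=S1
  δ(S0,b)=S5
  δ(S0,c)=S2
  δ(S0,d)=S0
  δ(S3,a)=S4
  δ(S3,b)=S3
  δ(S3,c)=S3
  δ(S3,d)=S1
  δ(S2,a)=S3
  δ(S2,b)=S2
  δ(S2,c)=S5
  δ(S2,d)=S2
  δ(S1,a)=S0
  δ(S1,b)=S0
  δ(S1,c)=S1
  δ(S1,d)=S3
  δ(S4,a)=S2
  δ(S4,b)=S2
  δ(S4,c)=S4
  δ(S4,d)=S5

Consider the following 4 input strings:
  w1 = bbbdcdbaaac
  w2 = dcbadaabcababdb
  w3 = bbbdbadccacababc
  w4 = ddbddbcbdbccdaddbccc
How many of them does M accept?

w1: S5 → S4 → S2 → S2 → S2 → S5 → S3 → S3 → S4 → S2 → S3 → S3  → end S3, rejected
w2: S5 → S3 → S3 → S3 → S4 → S5 → S1 → S0 → S5 → S5 → S1 → S0 → S1 → S0 → S0 → S5  → end S5, accepted
w3: S5 → S4 → S2 → S2 → S2 → S2 → S3 → S1 → S1 → S1 → S0 → S2 → S3 → S3 → S4 → S2 → S5  → end S5, accepted
w4: S5 → S3 → S1 → S0 → S0 → S0 → S5 → S5 → S4 → S5 → S4 → S4 → S4 → S5 → S1 → S3 → S1 → S0 → S2 → S5 → S5  → end S5, accepted

3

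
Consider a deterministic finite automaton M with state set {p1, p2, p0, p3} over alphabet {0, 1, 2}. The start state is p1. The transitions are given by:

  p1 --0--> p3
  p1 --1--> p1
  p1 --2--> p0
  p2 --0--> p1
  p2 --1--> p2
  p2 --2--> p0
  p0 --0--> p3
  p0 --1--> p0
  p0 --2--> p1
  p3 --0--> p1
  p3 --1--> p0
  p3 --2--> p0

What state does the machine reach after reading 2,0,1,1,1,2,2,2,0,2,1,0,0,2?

p0

Trace: p1 -2-> p0 -0-> p3 -1-> p0 -1-> p0 -1-> p0 -2-> p1 -2-> p0 -2-> p1 -0-> p3 -2-> p0 -1-> p0 -0-> p3 -0-> p1 -2-> p0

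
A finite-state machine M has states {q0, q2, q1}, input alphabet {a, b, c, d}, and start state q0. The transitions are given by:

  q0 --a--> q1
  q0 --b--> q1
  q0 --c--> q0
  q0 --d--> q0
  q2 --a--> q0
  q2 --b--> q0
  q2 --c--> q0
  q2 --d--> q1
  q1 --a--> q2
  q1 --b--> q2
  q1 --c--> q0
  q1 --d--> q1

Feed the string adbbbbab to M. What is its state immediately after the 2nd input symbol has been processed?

q0 → q1 → q1
After 2 symbols: q1.

q1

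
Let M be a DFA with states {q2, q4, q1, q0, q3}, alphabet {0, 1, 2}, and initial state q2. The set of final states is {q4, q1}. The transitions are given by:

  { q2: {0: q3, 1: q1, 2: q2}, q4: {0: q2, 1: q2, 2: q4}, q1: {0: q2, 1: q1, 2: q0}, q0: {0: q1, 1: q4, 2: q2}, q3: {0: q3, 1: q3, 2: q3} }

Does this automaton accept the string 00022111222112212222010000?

No

start at q2
read '0': q2 → q3
read '0': q3 → q3
read '0': q3 → q3
read '2': q3 → q3
read '2': q3 → q3
read '1': q3 → q3
read '1': q3 → q3
read '1': q3 → q3
read '2': q3 → q3
read '2': q3 → q3
read '2': q3 → q3
read '1': q3 → q3
read '1': q3 → q3
read '2': q3 → q3
read '2': q3 → q3
read '1': q3 → q3
read '2': q3 → q3
read '2': q3 → q3
read '2': q3 → q3
read '2': q3 → q3
read '0': q3 → q3
read '1': q3 → q3
read '0': q3 → q3
read '0': q3 → q3
read '0': q3 → q3
read '0': q3 → q3
End state q3 is not accepting.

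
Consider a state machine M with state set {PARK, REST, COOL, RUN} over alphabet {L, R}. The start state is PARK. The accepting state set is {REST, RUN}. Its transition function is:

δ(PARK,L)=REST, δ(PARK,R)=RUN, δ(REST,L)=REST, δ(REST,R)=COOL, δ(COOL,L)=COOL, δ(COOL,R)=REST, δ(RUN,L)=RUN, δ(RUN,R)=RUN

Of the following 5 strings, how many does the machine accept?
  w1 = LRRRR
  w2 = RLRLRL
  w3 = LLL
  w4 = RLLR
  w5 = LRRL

5

w1: PARK → REST → COOL → REST → COOL → REST  → end REST, accepted
w2: PARK → RUN → RUN → RUN → RUN → RUN → RUN  → end RUN, accepted
w3: PARK → REST → REST → REST  → end REST, accepted
w4: PARK → RUN → RUN → RUN → RUN  → end RUN, accepted
w5: PARK → REST → COOL → REST → REST  → end REST, accepted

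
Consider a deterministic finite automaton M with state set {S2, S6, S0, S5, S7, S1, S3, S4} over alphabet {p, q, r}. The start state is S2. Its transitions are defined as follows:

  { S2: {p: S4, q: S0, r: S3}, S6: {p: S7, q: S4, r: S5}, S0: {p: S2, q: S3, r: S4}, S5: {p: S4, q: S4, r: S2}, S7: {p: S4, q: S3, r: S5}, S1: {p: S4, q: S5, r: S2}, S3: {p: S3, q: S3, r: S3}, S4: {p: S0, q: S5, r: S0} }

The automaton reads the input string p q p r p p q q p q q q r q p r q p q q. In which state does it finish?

S2 → S4 → S5 → S4 → S0 → S2 → S4 → S5 → S4 → S0 → S3 → S3 → S3 → S3 → S3 → S3 → S3 → S3 → S3 → S3 → S3

S3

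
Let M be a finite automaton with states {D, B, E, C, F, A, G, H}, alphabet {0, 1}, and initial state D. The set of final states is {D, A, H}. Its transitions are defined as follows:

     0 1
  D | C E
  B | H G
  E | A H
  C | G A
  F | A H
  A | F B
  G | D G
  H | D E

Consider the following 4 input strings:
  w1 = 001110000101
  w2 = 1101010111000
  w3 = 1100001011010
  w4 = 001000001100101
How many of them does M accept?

2

w1: Trace: D -0-> C -0-> G -1-> G -1-> G -1-> G -0-> D -0-> C -0-> G -0-> D -1-> E -0-> A -1-> B  → end B, rejected
w2: Trace: D -1-> E -1-> H -0-> D -1-> E -0-> A -1-> B -0-> H -1-> E -1-> H -1-> E -0-> A -0-> F -0-> A  → end A, accepted
w3: Trace: D -1-> E -1-> H -0-> D -0-> C -0-> G -0-> D -1-> E -0-> A -1-> B -1-> G -0-> D -1-> E -0-> A  → end A, accepted
w4: Trace: D -0-> C -0-> G -1-> G -0-> D -0-> C -0-> G -0-> D -0-> C -1-> A -1-> B -0-> H -0-> D -1-> E -0-> A -1-> B  → end B, rejected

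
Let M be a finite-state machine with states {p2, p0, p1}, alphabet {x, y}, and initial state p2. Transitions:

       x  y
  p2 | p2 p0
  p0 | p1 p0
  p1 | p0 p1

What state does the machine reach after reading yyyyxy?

start at p2
read 'y': p2 → p0
read 'y': p0 → p0
read 'y': p0 → p0
read 'y': p0 → p0
read 'x': p0 → p1
read 'y': p1 → p1

p1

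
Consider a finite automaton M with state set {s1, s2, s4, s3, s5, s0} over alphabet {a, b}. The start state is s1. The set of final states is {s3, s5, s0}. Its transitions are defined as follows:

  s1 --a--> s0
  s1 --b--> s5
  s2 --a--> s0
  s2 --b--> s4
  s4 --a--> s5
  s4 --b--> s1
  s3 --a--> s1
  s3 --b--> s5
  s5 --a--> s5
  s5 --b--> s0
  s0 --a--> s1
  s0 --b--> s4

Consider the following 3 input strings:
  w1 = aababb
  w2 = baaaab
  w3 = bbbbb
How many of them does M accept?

w1: s1 → s0 → s1 → s5 → s5 → s0 → s4  → end s4, rejected
w2: s1 → s5 → s5 → s5 → s5 → s5 → s0  → end s0, accepted
w3: s1 → s5 → s0 → s4 → s1 → s5  → end s5, accepted

2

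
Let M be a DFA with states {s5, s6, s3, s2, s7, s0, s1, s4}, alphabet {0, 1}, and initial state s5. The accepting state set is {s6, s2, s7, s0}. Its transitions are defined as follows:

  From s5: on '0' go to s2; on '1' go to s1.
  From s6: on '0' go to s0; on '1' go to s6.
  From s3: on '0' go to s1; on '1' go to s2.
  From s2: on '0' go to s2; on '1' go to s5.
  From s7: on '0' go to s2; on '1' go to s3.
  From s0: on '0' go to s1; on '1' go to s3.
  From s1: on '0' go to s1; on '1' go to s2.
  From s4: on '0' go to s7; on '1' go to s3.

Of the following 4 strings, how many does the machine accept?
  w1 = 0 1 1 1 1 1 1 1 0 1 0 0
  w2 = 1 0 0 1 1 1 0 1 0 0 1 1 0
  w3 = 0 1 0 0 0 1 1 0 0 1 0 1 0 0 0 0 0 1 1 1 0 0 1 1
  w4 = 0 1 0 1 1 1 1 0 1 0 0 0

2

w1: s5 → s2 → s5 → s1 → s2 → s5 → s1 → s2 → s5 → s2 → s5 → s2 → s2  → end s2, accepted
w2: s5 → s1 → s1 → s1 → s2 → s5 → s1 → s1 → s2 → s2 → s2 → s5 → s1 → s1  → end s1, rejected
w3: s5 → s2 → s5 → s2 → s2 → s2 → s5 → s1 → s1 → s1 → s2 → s2 → s5 → s2 → s2 → s2 → s2 → s2 → s5 → s1 → s2 → s2 → s2 → s5 → s1  → end s1, rejected
w4: s5 → s2 → s5 → s2 → s5 → s1 → s2 → s5 → s2 → s5 → s2 → s2 → s2  → end s2, accepted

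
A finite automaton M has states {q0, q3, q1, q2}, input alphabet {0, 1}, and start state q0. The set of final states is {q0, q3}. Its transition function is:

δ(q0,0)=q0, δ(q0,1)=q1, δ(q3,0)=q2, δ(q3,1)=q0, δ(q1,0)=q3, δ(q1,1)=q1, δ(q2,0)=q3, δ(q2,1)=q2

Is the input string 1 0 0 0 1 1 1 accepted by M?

q0 → q1 → q3 → q2 → q3 → q0 → q1 → q1
End state q1 is not accepting.

No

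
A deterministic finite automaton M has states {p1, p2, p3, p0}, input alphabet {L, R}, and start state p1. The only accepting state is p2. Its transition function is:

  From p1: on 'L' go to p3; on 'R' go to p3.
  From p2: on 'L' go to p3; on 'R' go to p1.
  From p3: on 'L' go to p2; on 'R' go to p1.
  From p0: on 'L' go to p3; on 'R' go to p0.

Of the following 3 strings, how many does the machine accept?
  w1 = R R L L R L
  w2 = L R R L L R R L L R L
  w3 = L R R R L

w1: Trace: p1 -R-> p3 -R-> p1 -L-> p3 -L-> p2 -R-> p1 -L-> p3  → end p3, rejected
w2: Trace: p1 -L-> p3 -R-> p1 -R-> p3 -L-> p2 -L-> p3 -R-> p1 -R-> p3 -L-> p2 -L-> p3 -R-> p1 -L-> p3  → end p3, rejected
w3: Trace: p1 -L-> p3 -R-> p1 -R-> p3 -R-> p1 -L-> p3  → end p3, rejected

0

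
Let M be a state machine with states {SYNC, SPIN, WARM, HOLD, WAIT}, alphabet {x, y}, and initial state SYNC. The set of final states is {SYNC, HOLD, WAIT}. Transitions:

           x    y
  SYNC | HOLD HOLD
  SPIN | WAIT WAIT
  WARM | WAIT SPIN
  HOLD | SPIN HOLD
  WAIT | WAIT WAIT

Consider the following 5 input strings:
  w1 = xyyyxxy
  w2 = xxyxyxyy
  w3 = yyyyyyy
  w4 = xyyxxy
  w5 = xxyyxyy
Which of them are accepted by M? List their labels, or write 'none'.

w1: SYNC → HOLD → HOLD → HOLD → HOLD → SPIN → WAIT → WAIT  → end WAIT, accepted
w2: SYNC → HOLD → SPIN → WAIT → WAIT → WAIT → WAIT → WAIT → WAIT  → end WAIT, accepted
w3: SYNC → HOLD → HOLD → HOLD → HOLD → HOLD → HOLD → HOLD  → end HOLD, accepted
w4: SYNC → HOLD → HOLD → HOLD → SPIN → WAIT → WAIT  → end WAIT, accepted
w5: SYNC → HOLD → SPIN → WAIT → WAIT → WAIT → WAIT → WAIT  → end WAIT, accepted

w1, w2, w3, w4, w5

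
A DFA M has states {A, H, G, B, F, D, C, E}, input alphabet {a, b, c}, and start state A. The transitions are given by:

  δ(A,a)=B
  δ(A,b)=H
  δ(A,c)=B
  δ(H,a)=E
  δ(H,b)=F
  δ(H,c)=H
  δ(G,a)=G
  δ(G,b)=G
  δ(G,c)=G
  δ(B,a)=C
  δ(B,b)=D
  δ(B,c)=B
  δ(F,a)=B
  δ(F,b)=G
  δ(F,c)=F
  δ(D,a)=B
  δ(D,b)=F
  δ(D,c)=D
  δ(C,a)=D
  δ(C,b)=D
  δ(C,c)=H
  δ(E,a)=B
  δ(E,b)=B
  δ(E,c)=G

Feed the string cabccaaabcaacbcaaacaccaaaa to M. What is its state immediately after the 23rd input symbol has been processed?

start at A
read 'c': A → B
read 'a': B → C
read 'b': C → D
read 'c': D → D
read 'c': D → D
read 'a': D → B
read 'a': B → C
read 'a': C → D
read 'b': D → F
read 'c': F → F
read 'a': F → B
read 'a': B → C
read 'c': C → H
read 'b': H → F
read 'c': F → F
read 'a': F → B
read 'a': B → C
read 'a': C → D
read 'c': D → D
read 'a': D → B
read 'c': B → B
read 'c': B → B
read 'a': B → C
After 23 symbols: C.

C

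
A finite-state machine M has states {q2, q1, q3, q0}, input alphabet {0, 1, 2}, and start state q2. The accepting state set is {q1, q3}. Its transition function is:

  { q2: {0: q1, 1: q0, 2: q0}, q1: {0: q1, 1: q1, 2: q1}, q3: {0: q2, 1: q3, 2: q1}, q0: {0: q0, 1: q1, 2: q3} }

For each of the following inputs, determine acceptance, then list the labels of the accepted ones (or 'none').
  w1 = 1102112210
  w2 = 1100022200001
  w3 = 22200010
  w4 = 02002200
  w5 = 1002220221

w1, w2, w3, w4, w5

w1: q2 → q0 → q1 → q1 → q1 → q1 → q1 → q1 → q1 → q1 → q1  → end q1, accepted
w2: q2 → q0 → q1 → q1 → q1 → q1 → q1 → q1 → q1 → q1 → q1 → q1 → q1 → q1  → end q1, accepted
w3: q2 → q0 → q3 → q1 → q1 → q1 → q1 → q1 → q1  → end q1, accepted
w4: q2 → q1 → q1 → q1 → q1 → q1 → q1 → q1 → q1  → end q1, accepted
w5: q2 → q0 → q0 → q0 → q3 → q1 → q1 → q1 → q1 → q1 → q1  → end q1, accepted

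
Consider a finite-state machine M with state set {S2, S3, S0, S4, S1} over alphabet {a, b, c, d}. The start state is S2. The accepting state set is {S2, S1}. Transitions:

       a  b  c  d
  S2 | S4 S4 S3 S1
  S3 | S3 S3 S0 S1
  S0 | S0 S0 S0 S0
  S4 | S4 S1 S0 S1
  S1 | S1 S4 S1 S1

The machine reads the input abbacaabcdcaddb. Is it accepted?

S2 → S4 → S1 → S4 → S4 → S0 → S0 → S0 → S0 → S0 → S0 → S0 → S0 → S0 → S0 → S0
End state S0 is not accepting.

No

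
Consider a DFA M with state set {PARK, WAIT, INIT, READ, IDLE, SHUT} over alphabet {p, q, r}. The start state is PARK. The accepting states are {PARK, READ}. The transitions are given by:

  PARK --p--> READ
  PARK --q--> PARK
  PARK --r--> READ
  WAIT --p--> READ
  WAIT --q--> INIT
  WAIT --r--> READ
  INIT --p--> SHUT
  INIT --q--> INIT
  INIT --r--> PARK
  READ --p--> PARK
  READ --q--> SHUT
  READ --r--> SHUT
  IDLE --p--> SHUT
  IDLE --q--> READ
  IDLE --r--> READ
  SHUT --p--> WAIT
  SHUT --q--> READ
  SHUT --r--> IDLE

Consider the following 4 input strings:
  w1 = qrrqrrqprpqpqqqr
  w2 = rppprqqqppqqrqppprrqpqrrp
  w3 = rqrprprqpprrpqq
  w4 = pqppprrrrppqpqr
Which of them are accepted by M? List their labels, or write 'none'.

w1: Trace: PARK -q-> PARK -r-> READ -r-> SHUT -q-> READ -r-> SHUT -r-> IDLE -q-> READ -p-> PARK -r-> READ -p-> PARK -q-> PARK -p-> READ -q-> SHUT -q-> READ -q-> SHUT -r-> IDLE  → end IDLE, rejected
w2: Trace: PARK -r-> READ -p-> PARK -p-> READ -p-> PARK -r-> READ -q-> SHUT -q-> READ -q-> SHUT -p-> WAIT -p-> READ -q-> SHUT -q-> READ -r-> SHUT -q-> READ -p-> PARK -p-> READ -p-> PARK -r-> READ -r-> SHUT -q-> READ -p-> PARK -q-> PARK -r-> READ -r-> SHUT -p-> WAIT  → end WAIT, rejected
w3: Trace: PARK -r-> READ -q-> SHUT -r-> IDLE -p-> SHUT -r-> IDLE -p-> SHUT -r-> IDLE -q-> READ -p-> PARK -p-> READ -r-> SHUT -r-> IDLE -p-> SHUT -q-> READ -q-> SHUT  → end SHUT, rejected
w4: Trace: PARK -p-> READ -q-> SHUT -p-> WAIT -p-> READ -p-> PARK -r-> READ -r-> SHUT -r-> IDLE -r-> READ -p-> PARK -p-> READ -q-> SHUT -p-> WAIT -q-> INIT -r-> PARK  → end PARK, accepted

w4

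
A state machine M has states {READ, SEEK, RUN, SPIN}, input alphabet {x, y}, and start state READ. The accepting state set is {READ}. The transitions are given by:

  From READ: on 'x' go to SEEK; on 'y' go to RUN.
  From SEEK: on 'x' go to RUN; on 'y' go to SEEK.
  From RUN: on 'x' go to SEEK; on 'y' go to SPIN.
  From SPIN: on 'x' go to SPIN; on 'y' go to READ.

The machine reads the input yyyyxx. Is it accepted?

Trace: READ -y-> RUN -y-> SPIN -y-> READ -y-> RUN -x-> SEEK -x-> RUN
End state RUN is not accepting.

No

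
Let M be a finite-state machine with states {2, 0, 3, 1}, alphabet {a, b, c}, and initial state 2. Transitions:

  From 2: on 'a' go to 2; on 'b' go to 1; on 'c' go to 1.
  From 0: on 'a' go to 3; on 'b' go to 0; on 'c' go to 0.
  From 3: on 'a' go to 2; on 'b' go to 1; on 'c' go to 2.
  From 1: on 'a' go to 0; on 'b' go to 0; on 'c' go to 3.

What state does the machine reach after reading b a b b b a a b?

1

2 → 1 → 0 → 0 → 0 → 0 → 3 → 2 → 1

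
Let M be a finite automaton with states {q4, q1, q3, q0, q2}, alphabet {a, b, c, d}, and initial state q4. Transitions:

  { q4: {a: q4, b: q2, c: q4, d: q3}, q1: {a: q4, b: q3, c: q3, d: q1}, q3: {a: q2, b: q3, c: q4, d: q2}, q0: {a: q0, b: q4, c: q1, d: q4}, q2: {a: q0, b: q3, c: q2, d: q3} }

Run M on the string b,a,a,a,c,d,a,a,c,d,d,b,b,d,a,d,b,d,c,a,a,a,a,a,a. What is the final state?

q4

Trace: q4 -b-> q2 -a-> q0 -a-> q0 -a-> q0 -c-> q1 -d-> q1 -a-> q4 -a-> q4 -c-> q4 -d-> q3 -d-> q2 -b-> q3 -b-> q3 -d-> q2 -a-> q0 -d-> q4 -b-> q2 -d-> q3 -c-> q4 -a-> q4 -a-> q4 -a-> q4 -a-> q4 -a-> q4 -a-> q4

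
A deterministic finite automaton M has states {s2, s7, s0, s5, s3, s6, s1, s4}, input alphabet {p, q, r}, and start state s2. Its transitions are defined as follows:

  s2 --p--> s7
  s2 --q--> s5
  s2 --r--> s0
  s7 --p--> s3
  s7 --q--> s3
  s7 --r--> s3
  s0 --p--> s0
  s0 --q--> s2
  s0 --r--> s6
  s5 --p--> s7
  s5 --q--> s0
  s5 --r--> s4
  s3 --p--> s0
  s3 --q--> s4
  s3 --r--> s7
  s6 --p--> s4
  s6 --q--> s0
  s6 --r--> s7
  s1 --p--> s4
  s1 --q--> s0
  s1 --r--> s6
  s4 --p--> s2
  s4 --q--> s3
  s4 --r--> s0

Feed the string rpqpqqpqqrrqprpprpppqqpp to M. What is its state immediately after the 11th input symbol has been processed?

start at s2
read 'r': s2 → s0
read 'p': s0 → s0
read 'q': s0 → s2
read 'p': s2 → s7
read 'q': s7 → s3
read 'q': s3 → s4
read 'p': s4 → s2
read 'q': s2 → s5
read 'q': s5 → s0
read 'r': s0 → s6
read 'r': s6 → s7
After 11 symbols: s7.

s7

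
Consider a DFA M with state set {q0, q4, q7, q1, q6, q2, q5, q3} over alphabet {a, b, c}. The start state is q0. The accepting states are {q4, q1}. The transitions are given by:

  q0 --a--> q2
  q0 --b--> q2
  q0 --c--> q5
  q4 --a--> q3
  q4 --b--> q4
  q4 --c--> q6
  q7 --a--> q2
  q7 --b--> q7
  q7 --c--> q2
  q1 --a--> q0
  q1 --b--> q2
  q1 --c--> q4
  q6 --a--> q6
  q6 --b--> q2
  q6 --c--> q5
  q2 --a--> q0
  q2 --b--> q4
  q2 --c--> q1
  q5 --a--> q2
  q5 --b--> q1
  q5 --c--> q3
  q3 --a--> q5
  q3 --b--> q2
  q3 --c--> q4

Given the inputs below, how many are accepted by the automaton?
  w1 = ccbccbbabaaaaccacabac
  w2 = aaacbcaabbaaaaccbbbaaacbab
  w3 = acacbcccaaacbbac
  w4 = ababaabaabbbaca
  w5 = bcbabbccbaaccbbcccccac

1

w1: Trace: q0 -c-> q5 -c-> q3 -b-> q2 -c-> q1 -c-> q4 -b-> q4 -b-> q4 -a-> q3 -b-> q2 -a-> q0 -a-> q2 -a-> q0 -a-> q2 -c-> q1 -c-> q4 -a-> q3 -c-> q4 -a-> q3 -b-> q2 -a-> q0 -c-> q5  → end q5, rejected
w2: Trace: q0 -a-> q2 -a-> q0 -a-> q2 -c-> q1 -b-> q2 -c-> q1 -a-> q0 -a-> q2 -b-> q4 -b-> q4 -a-> q3 -a-> q5 -a-> q2 -a-> q0 -c-> q5 -c-> q3 -b-> q2 -b-> q4 -b-> q4 -a-> q3 -a-> q5 -a-> q2 -c-> q1 -b-> q2 -a-> q0 -b-> q2  → end q2, rejected
w3: Trace: q0 -a-> q2 -c-> q1 -a-> q0 -c-> q5 -b-> q1 -c-> q4 -c-> q6 -c-> q5 -a-> q2 -a-> q0 -a-> q2 -c-> q1 -b-> q2 -b-> q4 -a-> q3 -c-> q4  → end q4, accepted
w4: Trace: q0 -a-> q2 -b-> q4 -a-> q3 -b-> q2 -a-> q0 -a-> q2 -b-> q4 -a-> q3 -a-> q5 -b-> q1 -b-> q2 -b-> q4 -a-> q3 -c-> q4 -a-> q3  → end q3, rejected
w5: Trace: q0 -b-> q2 -c-> q1 -b-> q2 -a-> q0 -b-> q2 -b-> q4 -c-> q6 -c-> q5 -b-> q1 -a-> q0 -a-> q2 -c-> q1 -c-> q4 -b-> q4 -b-> q4 -c-> q6 -c-> q5 -c-> q3 -c-> q4 -c-> q6 -a-> q6 -c-> q5  → end q5, rejected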